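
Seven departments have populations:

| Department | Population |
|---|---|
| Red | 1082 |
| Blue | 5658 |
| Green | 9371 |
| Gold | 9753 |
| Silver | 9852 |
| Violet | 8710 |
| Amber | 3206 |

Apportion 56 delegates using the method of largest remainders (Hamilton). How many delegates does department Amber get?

Total 47632; standard divisor 47632/56 ≈ 850.571.
Standard quotas: Red 1.2721, Blue 6.6520, Green 11.0173, Gold 11.4664, Silver 11.5828, Violet 10.2402, Amber 3.7692.
Lower quotas: Red 1, Blue 6, Green 11, Gold 11, Silver 11, Violet 10, Amber 3 (sum 53, leaving 3 seats).
Remainders in descending order: Amber 0.7692, Blue 0.6520, Silver 0.5828, Gold 0.4664, Red 0.2721, Violet 0.2402, Green 0.0173.
Largest remainders: Amber, Blue, Silver receive the extra seats.
Amber receives 4.

4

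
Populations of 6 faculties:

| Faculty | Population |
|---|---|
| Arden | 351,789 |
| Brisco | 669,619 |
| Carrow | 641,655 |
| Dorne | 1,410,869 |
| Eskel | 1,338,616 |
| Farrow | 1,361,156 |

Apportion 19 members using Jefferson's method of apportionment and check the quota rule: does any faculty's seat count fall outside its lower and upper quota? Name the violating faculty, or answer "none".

none

Standard quotas: Arden 1.158, Brisco 2.204, Carrow 2.112, Dorne 4.643, Eskel 4.405, Farrow 4.479.
Jefferson allocation: Arden 1, Brisco 2, Carrow 2, Dorne 5, Eskel 4, Farrow 5.
Every allocation lies between the lower and upper quota.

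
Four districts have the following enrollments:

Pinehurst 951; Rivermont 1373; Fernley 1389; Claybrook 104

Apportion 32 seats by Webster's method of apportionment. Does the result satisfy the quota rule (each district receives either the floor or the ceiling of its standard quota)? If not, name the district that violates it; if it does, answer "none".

none

Standard quotas: Pinehurst 7.973, Rivermont 11.511, Fernley 11.645, Claybrook 0.872.
Webster allocation: Pinehurst 8, Rivermont 11, Fernley 12, Claybrook 1.
Every allocation lies between the lower and upper quota.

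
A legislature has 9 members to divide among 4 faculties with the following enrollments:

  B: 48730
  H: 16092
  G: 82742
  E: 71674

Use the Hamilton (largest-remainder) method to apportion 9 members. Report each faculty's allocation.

Total 219238; standard divisor 219238/9 ≈ 24359.778.
Standard quotas: B 2.0004, H 0.6606, G 3.3967, E 2.9423.
Lower quotas: B 2, H 0, G 3, E 2 (sum 7, leaving 2 seats).
Remainders in descending order: E 0.9423, H 0.6606, G 0.3967, B 0.0004.
The surplus seats go to E, H.

B 2, H 1, G 3, E 3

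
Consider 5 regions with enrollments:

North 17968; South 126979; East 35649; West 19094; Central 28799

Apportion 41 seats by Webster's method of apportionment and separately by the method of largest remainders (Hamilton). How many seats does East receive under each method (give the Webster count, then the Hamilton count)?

7 and 6

Webster: North 3, South 23, East 7, West 3, Central 5.
Hamilton: North 3, South 23, East 6, West 4, Central 5.
East gets 7 under Webster and 6 under Hamilton.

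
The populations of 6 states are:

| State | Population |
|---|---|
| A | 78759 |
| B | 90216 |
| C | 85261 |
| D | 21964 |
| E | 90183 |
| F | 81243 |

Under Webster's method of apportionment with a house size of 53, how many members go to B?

11

Standard divisor 447626/53 ≈ 8445.774; standard quotas: A 9.325, B 10.682, C 10.095, D 2.601, E 10.678, F 9.619.
Rounding to the nearest integer gives 9, 11, 10, 3, 11, 10 = 54 seats, so the divisor must be adjusted.
With modified divisor 8570: modified quotas A 9.190, B 10.527, C 9.949, D 2.563, E 10.523, F 9.480.
Rounding to the nearest integer: A 9, B 11, C 10, D 3, E 11, F 9 (total 53).
B receives 11.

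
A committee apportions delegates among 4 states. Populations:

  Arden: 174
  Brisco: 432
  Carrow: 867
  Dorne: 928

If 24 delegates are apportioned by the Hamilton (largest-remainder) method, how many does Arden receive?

2

The standard divisor is 2401/24 ≈ 100.042.
Standard quotas: Arden 1.739, Brisco 4.318, Carrow 8.666, Dorne 9.276.
Lower quotas: Arden 1, Brisco 4, Carrow 8, Dorne 9 (sum 22, leaving 2 seats).
Remainders in descending order: Arden 0.739, Carrow 0.666, Brisco 0.318, Dorne 0.276.
The surplus seats go to Arden, Carrow.
Arden receives 2.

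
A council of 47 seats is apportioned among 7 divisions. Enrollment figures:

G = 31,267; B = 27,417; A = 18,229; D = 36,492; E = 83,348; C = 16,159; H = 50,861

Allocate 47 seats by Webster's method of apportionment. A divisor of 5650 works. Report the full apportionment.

G=6; B=5; A=3; D=6; E=15; C=3; H=9

With modified divisor 5650: modified quotas G 5.534, B 4.853, A 3.226, D 6.459, E 14.752, C 2.860, H 9.002.
Rounding to the nearest integer: G 6, B 5, A 3, D 6, E 15, C 3, H 9 (total 47).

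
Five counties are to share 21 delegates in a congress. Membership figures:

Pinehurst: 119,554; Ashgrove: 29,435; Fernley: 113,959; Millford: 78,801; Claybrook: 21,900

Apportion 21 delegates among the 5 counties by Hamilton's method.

Total 363649; standard divisor 363649/21 ≈ 17316.619.
Standard quotas: Pinehurst 6.9040, Ashgrove 1.6998, Fernley 6.5809, Millford 4.5506, Claybrook 1.2647.
Lower quotas: Pinehurst 6, Ashgrove 1, Fernley 6, Millford 4, Claybrook 1 (sum 18, leaving 3 seats).
Remainders in descending order: Pinehurst 0.9040, Ashgrove 0.6998, Fernley 0.5809, Millford 0.5506, Claybrook 0.2647.
Largest remainders: Pinehurst, Ashgrove, Fernley receive the extra seats.

Pinehurst 7, Ashgrove 2, Fernley 7, Millford 4, Claybrook 1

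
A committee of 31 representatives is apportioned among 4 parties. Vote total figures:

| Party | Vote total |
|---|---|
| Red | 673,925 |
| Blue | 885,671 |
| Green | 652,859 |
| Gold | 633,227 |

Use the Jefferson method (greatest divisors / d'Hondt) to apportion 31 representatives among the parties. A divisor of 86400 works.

Red: 7, Blue: 10, Green: 7, Gold: 7

With modified divisor 86400: modified quotas Red 7.800, Blue 10.251, Green 7.556, Gold 7.329.
Rounding down: Red 7, Blue 10, Green 7, Gold 7 (total 31).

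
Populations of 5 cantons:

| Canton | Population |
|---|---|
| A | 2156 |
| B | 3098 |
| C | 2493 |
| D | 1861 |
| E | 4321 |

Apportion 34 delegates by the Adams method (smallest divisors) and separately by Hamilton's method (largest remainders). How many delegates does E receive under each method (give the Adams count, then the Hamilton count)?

10 and 11

Adams: A 5, B 8, C 6, D 5, E 10.
Hamilton: A 5, B 8, C 6, D 4, E 11.
E gets 10 under Adams and 11 under Hamilton.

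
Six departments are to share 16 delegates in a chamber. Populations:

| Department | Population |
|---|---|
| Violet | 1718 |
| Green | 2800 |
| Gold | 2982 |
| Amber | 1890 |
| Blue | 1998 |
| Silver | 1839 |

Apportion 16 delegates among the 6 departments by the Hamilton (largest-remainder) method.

Total 13227; standard divisor 13227/16 ≈ 826.688.
Standard quotas: Violet 2.078, Green 3.387, Gold 3.607, Amber 2.286, Blue 2.417, Silver 2.225.
Lower quotas: Violet 2, Green 3, Gold 3, Amber 2, Blue 2, Silver 2 (sum 14, leaving 2 seats).
Remainders in descending order: Gold 0.607, Blue 0.417, Green 0.387, Amber 0.286, Silver 0.225, Violet 0.078.
The surplus seats go to Gold, Blue.

Violet 2, Green 3, Gold 4, Amber 2, Blue 3, Silver 2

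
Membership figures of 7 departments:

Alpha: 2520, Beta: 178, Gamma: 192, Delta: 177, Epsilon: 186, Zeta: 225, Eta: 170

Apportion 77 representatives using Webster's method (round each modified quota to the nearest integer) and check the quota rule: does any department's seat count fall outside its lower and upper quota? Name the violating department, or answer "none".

Alpha

Standard quotas: Alpha 53.191, Beta 3.757, Gamma 4.053, Delta 3.736, Epsilon 3.926, Zeta 4.749, Eta 3.588.
Webster allocation: Alpha 52, Beta 4, Gamma 4, Delta 4, Epsilon 4, Zeta 5, Eta 4.
Alpha has quota 53.191 (lower 53, upper 54) but receives 52 — outside the quota interval.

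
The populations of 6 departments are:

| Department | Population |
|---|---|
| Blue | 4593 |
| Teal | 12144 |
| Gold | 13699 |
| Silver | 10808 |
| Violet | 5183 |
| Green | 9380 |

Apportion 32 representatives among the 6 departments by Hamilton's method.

Standard divisor: 55807 ÷ 32 ≈ 1743.969.
Standard quotas: Blue 2.6336, Teal 6.9634, Gold 7.8551, Silver 6.1974, Violet 2.9720, Green 5.3785.
Lower quotas: Blue 2, Teal 6, Gold 7, Silver 6, Violet 2, Green 5 (sum 28, leaving 4 seats).
Remainders in descending order: Violet 0.9720, Teal 0.9634, Gold 0.8551, Blue 0.6336, Green 0.3785, Silver 0.1974.
Largest remainders: Violet, Teal, Gold, Blue receive the extra seats.

Blue: 3; Teal: 7; Gold: 8; Silver: 6; Violet: 3; Green: 5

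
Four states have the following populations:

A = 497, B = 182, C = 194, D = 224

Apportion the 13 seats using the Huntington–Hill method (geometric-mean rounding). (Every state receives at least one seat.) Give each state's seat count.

A: 6; B: 2; C: 2; D: 3

With divisor 85: modified quotas A 5.847, B 2.141, C 2.282, D 2.635.
Geometric-mean thresholds: A √(5·6)=5.477, B √(2·3)=2.449, C √(2·3)=2.449, D √(2·3)=2.449.
Each quota rounded against its threshold gives A 6, B 2, C 2, D 3 (total 13).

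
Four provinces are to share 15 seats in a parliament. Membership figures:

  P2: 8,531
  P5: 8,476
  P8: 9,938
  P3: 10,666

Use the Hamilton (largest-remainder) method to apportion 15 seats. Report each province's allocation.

P2=4, P5=3, P8=4, P3=4

Standard divisor: 37611 ÷ 15 ≈ 2507.4.
Standard quotas: P2 3.4023, P5 3.3804, P8 3.9635, P3 4.2538.
Lower quotas: P2 3, P5 3, P8 3, P3 4 (sum 13, leaving 2 seats).
Remainders in descending order: P8 0.9635, P2 0.4023, P5 0.3804, P3 0.2538.
Largest remainders: P8, P2 receive the extra seats.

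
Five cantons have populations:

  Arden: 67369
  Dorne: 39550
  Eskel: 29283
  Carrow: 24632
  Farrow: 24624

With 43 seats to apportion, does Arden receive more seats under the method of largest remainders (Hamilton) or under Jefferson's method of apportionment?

Hamilton: Arden 15, Dorne 9, Eskel 7, Carrow 6, Farrow 6.
Jefferson: Arden 16, Dorne 9, Eskel 7, Carrow 6, Farrow 5.
Arden gets 15 under Hamilton and 16 under Jefferson.

Jefferson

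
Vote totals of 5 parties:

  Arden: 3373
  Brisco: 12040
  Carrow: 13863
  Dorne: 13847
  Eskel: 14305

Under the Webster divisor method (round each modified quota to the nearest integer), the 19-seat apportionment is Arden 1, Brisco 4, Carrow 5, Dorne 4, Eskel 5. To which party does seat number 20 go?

Priority for the next seat is population ÷ (current seats + 0.5).
Priorities: Arden 2248.667, Brisco 2675.556, Carrow 2520.545, Dorne 3077.111, Eskel 2600.909.
Highest priority: Dorne.

Dorne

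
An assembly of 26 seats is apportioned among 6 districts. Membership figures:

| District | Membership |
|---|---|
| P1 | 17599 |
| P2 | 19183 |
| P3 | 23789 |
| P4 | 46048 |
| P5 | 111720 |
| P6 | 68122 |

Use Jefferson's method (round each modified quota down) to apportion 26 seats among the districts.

P1 1, P2 1, P3 2, P4 4, P5 11, P6 7

Standard divisor 286461/26 ≈ 11017.731; standard quotas: P1 1.597, P2 1.741, P3 2.159, P4 4.179, P5 10.140, P6 6.183.
Rounding down gives 1, 1, 2, 4, 10, 6 = 24 seats, so the divisor must be adjusted.
With modified divisor 9700: modified quotas P1 1.814, P2 1.978, P3 2.452, P4 4.747, P5 11.518, P6 7.023.
Rounding down: P1 1, P2 1, P3 2, P4 4, P5 11, P6 7 (total 26).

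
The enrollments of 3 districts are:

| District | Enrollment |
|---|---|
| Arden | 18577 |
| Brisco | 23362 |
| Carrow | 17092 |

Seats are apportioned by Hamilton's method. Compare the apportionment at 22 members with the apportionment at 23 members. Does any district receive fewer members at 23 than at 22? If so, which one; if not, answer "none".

none

At 22 seats: Arden 7, Brisco 9, Carrow 6.
At 23 seats: Arden 7, Brisco 9, Carrow 7.
No district's allocation decreased.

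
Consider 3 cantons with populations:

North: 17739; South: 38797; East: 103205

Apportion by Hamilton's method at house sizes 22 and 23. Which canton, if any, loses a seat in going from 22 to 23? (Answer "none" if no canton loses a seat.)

North

At 22 seats: North 3, South 5, East 14.
At 23 seats: North 2, South 6, East 15.
North drops from 3 to 2.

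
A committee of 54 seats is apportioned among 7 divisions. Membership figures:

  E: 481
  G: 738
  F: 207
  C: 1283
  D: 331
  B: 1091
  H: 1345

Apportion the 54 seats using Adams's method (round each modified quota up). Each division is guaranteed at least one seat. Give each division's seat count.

E=5; G=7; F=2; C=12; D=4; B=11; H=13

Standard divisor 5476/54 ≈ 101.407; standard quotas: E 4.743, G 7.278, F 2.041, C 12.652, D 3.264, B 10.759, H 13.263.
Rounding up gives 5, 8, 3, 13, 4, 11, 14 = 58 seats, so the divisor must be adjusted.
With modified divisor 108: modified quotas E 4.454, G 6.833, F 1.917, C 11.880, D 3.065, B 10.102, H 12.454.
Rounding up: E 5, G 7, F 2, C 12, D 4, B 11, H 13 (total 54).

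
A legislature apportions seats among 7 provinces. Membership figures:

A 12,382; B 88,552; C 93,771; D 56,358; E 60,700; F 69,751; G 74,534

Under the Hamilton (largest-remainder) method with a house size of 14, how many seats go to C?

Standard divisor: 456048 ÷ 14 ≈ 32574.857.
Standard quotas: A 0.3801, B 2.7184, C 2.8786, D 1.7301, E 1.8634, F 2.1413, G 2.2881.
Lower quotas: A 0, B 2, C 2, D 1, E 1, F 2, G 2 (sum 10, leaving 4 seats).
Remainders in descending order: C 0.8786, E 0.8634, D 0.7301, B 0.7184, A 0.3801, G 0.2881, F 0.1413.
Largest remainders: C, E, D, B receive the extra seats.
C receives 3.

3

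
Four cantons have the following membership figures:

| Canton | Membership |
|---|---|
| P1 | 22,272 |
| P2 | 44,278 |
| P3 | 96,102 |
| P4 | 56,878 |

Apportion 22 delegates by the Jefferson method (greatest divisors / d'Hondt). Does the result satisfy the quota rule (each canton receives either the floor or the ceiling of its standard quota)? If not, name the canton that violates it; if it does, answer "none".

none

Standard quotas: P1 2.232, P2 4.437, P3 9.631, P4 5.700.
Jefferson allocation: P1 2, P2 4, P3 10, P4 6.
Every allocation lies between the lower and upper quota.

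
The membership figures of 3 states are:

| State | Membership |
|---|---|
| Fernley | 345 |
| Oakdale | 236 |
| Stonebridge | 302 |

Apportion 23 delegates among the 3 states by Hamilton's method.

Total 883; standard divisor 883/23 ≈ 38.391.
Standard quotas: Fernley 8.986, Oakdale 6.147, Stonebridge 7.866.
Lower quotas: Fernley 8, Oakdale 6, Stonebridge 7 (sum 21, leaving 2 seats).
Remainders in descending order: Fernley 0.986, Stonebridge 0.866, Oakdale 0.147.
Largest remainders: Fernley, Stonebridge receive the extra seats.

Fernley=9, Oakdale=6, Stonebridge=8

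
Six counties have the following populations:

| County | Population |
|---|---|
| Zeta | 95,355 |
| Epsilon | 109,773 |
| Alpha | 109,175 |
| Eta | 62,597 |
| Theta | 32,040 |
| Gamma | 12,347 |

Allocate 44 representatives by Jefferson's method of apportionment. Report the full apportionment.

Zeta 10, Epsilon 12, Alpha 12, Eta 6, Theta 3, Gamma 1

Standard divisor 421287/44 ≈ 9574.705; standard quotas: Zeta 9.959, Epsilon 11.465, Alpha 11.402, Eta 6.538, Theta 3.346, Gamma 1.290.
Rounding down gives 9, 11, 11, 6, 3, 1 = 41 seats, so the divisor must be adjusted.
With modified divisor 9000: modified quotas Zeta 10.595, Epsilon 12.197, Alpha 12.131, Eta 6.955, Theta 3.560, Gamma 1.372.
Rounding down: Zeta 10, Epsilon 12, Alpha 12, Eta 6, Theta 3, Gamma 1 (total 44).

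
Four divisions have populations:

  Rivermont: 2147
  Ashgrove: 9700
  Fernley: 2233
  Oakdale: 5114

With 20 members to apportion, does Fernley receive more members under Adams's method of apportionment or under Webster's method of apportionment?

Adams: Rivermont 2, Ashgrove 10, Fernley 3, Oakdale 5.
Webster: Rivermont 2, Ashgrove 10, Fernley 2, Oakdale 6.
Fernley gets 3 under Adams and 2 under Webster.

Adams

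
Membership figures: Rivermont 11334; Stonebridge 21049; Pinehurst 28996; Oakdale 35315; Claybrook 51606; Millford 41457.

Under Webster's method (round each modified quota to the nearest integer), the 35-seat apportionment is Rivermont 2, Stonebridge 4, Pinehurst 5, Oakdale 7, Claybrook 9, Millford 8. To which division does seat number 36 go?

Claybrook

Priority for the next seat is population ÷ (current seats + 0.5).
Priorities: Rivermont 4533.600, Stonebridge 4677.556, Pinehurst 5272.000, Oakdale 4708.667, Claybrook 5432.211, Millford 4877.294.
Highest priority: Claybrook.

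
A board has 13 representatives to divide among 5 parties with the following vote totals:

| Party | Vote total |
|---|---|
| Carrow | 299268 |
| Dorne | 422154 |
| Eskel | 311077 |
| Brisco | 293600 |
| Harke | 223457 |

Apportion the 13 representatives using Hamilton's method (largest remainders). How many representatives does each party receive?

Carrow: 2, Dorne: 4, Eskel: 3, Brisco: 2, Harke: 2

Total 1549556; standard divisor 1549556/13 ≈ 119196.615.
Standard quotas: Carrow 2.5107, Dorne 3.5417, Eskel 2.6098, Brisco 2.4632, Harke 1.8747.
Lower quotas: Carrow 2, Dorne 3, Eskel 2, Brisco 2, Harke 1 (sum 10, leaving 3 seats).
Remainders in descending order: Harke 0.8747, Eskel 0.6098, Dorne 0.5417, Carrow 0.5107, Brisco 0.4632.
Largest remainders: Harke, Eskel, Dorne receive the extra seats.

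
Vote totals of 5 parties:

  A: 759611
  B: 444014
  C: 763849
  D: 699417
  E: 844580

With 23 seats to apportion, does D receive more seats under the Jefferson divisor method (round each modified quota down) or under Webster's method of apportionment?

Jefferson: A 5, B 3, C 5, D 4, E 6.
Webster: A 5, B 3, C 5, D 5, E 5.
D gets 4 under Jefferson and 5 under Webster.

Webster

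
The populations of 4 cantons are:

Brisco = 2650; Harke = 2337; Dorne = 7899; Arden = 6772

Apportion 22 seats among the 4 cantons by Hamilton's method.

Brisco 3, Harke 3, Dorne 9, Arden 7

The standard divisor is 19658/22 ≈ 893.545.
Standard quotas: Brisco 2.9657, Harke 2.6154, Dorne 8.8401, Arden 7.5788.
Lower quotas: Brisco 2, Harke 2, Dorne 8, Arden 7 (sum 19, leaving 3 seats).
Remainders in descending order: Brisco 0.9657, Dorne 0.8401, Harke 0.6154, Arden 0.5788.
Largest remainders: Brisco, Dorne, Harke receive the extra seats.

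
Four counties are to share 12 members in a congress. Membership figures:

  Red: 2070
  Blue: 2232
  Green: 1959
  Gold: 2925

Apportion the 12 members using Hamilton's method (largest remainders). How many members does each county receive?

Total 9186; standard divisor 9186/12 ≈ 765.5.
Standard quotas: Red 2.704, Blue 2.916, Green 2.559, Gold 3.821.
Lower quotas: Red 2, Blue 2, Green 2, Gold 3 (sum 9, leaving 3 seats).
Remainders in descending order: Blue 0.916, Gold 0.821, Red 0.704, Green 0.559.
The surplus seats go to Blue, Gold, Red.

Red 3, Blue 3, Green 2, Gold 4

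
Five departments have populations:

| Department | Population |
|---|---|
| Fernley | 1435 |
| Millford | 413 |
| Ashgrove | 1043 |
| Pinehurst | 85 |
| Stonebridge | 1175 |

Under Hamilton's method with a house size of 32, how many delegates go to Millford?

3

The standard divisor is 4151/32 ≈ 129.719.
Standard quotas: Fernley 11.062, Millford 3.184, Ashgrove 8.040, Pinehurst 0.655, Stonebridge 9.058.
Lower quotas: Fernley 11, Millford 3, Ashgrove 8, Pinehurst 0, Stonebridge 9 (sum 31, leaving 1 seat).
Remainders in descending order: Pinehurst 0.655, Millford 0.184, Fernley 0.062, Stonebridge 0.058, Ashgrove 0.040.
The surplus seat goes to Pinehurst.
Millford receives 3.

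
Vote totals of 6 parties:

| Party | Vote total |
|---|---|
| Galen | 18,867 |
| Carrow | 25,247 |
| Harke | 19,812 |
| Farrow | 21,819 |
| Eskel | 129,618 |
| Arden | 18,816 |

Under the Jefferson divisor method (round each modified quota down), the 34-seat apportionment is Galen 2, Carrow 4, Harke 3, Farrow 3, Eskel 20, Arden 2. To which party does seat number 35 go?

Priority for the next seat is population ÷ (current seats + 1).
Priorities: Galen 6289.000, Carrow 5049.400, Harke 4953.000, Farrow 5454.750, Eskel 6172.286, Arden 6272.000.
Highest priority: Galen.

Galen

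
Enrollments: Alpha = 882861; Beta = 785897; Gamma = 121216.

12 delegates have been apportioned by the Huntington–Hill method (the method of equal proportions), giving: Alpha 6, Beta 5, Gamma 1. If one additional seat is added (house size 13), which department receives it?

Beta

Priority for the next seat is population ÷ (√(s·(s+1))).
Priorities: Alpha 136228.410, Beta 143484.505, Gamma 85712.656.
Highest priority: Beta.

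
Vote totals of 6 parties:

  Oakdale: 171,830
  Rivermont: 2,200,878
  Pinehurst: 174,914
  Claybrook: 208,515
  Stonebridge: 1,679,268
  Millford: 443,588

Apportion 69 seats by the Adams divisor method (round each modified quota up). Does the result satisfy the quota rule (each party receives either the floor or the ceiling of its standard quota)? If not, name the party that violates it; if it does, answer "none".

Rivermont

Standard quotas: Oakdale 2.430, Rivermont 31.125, Pinehurst 2.474, Claybrook 2.949, Stonebridge 23.749, Millford 6.273.
Adams allocation: Oakdale 3, Rivermont 30, Pinehurst 3, Claybrook 3, Stonebridge 23, Millford 7.
Rivermont has quota 31.125 (lower 31, upper 32) but receives 30 — outside the quota interval.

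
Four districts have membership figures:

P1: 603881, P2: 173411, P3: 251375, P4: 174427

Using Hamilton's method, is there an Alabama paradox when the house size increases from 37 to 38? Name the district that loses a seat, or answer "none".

At 37 seats: P1 19, P2 5, P3 8, P4 5.
At 38 seats: P1 19, P2 5, P3 8, P4 6.
No district's allocation decreased.

none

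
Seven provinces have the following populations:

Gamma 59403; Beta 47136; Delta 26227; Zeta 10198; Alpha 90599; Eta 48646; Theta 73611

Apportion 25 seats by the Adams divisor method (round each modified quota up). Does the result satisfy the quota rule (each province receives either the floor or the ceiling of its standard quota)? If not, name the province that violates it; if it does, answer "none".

Standard quotas: Gamma 4.174, Beta 3.312, Delta 1.843, Zeta 0.717, Alpha 6.366, Eta 3.418, Theta 5.172.
Adams allocation: Gamma 4, Beta 3, Delta 2, Zeta 1, Alpha 6, Eta 4, Theta 5.
Every allocation lies between the lower and upper quota.

none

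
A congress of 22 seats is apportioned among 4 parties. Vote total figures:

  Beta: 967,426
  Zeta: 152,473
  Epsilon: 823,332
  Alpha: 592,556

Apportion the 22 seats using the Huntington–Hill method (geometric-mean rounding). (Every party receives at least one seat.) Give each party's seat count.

Beta=9, Zeta=1, Epsilon=7, Alpha=5

With divisor 112017: modified quotas Beta 8.636, Zeta 1.361, Epsilon 7.350, Alpha 5.290.
Geometric-mean thresholds: Beta √(8·9)=8.485, Zeta √(1·2)=1.414, Epsilon √(7·8)=7.483, Alpha √(5·6)=5.477.
Each quota rounded against its threshold gives Beta 9, Zeta 1, Epsilon 7, Alpha 5 (total 22).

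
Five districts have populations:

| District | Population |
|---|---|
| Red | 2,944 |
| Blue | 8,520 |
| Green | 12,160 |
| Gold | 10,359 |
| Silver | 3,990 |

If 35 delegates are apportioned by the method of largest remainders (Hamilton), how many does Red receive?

3

The standard divisor is 37973/35 ≈ 1084.943.
Standard quotas: Red 2.7135, Blue 7.8529, Green 11.2080, Gold 9.5480, Silver 3.6776.
Lower quotas: Red 2, Blue 7, Green 11, Gold 9, Silver 3 (sum 32, leaving 3 seats).
Remainders in descending order: Blue 0.8529, Red 0.7135, Silver 0.6776, Gold 0.5480, Green 0.2080.
The surplus seats go to Blue, Red, Silver.
Red receives 3.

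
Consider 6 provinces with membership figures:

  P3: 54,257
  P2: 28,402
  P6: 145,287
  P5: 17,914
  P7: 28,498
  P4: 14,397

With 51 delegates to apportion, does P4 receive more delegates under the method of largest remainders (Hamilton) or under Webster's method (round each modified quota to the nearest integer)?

Hamilton: P3 10, P2 5, P6 26, P5 3, P7 5, P4 2.
Webster: P3 10, P2 5, P6 25, P5 3, P7 5, P4 3.
P4 gets 2 under Hamilton and 3 under Webster.

Webster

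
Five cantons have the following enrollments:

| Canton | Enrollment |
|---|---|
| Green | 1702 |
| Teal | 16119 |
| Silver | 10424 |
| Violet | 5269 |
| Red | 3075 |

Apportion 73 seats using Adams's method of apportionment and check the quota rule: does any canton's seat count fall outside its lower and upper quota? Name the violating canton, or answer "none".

Teal

Standard quotas: Green 3.396, Teal 32.160, Silver 20.797, Violet 10.512, Red 6.135.
Adams allocation: Green 4, Teal 31, Silver 21, Violet 11, Red 6.
Teal has quota 32.160 (lower 32, upper 33) but receives 31 — outside the quota interval.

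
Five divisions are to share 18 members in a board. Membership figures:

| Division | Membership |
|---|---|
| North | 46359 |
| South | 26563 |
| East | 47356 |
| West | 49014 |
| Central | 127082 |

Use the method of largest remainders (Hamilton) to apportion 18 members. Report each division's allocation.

The standard divisor is 296374/18 ≈ 16465.222.
Standard quotas: North 2.8156, South 1.6133, East 2.8761, West 2.9768, Central 7.7182.
Lower quotas: North 2, South 1, East 2, West 2, Central 7 (sum 14, leaving 4 seats).
Remainders in descending order: West 0.9768, East 0.8761, North 0.8156, Central 0.7182, South 0.6133.
The surplus seats go to West, East, North, Central.

North=3, South=1, East=3, West=3, Central=8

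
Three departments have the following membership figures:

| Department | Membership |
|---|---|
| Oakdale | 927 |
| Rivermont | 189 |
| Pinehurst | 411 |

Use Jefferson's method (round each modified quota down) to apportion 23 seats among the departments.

Oakdale 14, Rivermont 3, Pinehurst 6

Standard divisor 1527/23 ≈ 66.391; standard quotas: Oakdale 13.963, Rivermont 2.847, Pinehurst 6.191.
Rounding down gives 13, 2, 6 = 21 seats, so the divisor must be adjusted.
With modified divisor 62: modified quotas Oakdale 14.952, Rivermont 3.048, Pinehurst 6.629.
Rounding down: Oakdale 14, Rivermont 3, Pinehurst 6 (total 23).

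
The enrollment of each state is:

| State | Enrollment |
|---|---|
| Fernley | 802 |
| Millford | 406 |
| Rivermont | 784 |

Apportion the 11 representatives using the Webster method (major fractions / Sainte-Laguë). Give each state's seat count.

Fernley=5, Millford=2, Rivermont=4

Standard divisor 1992/11 ≈ 181.091; standard quotas: Fernley 4.429, Millford 2.242, Rivermont 4.329.
Rounding to the nearest integer gives 4, 2, 4 = 10 seats, so the divisor must be adjusted.
With modified divisor 176: modified quotas Fernley 4.557, Millford 2.307, Rivermont 4.455.
Rounding to the nearest integer: Fernley 5, Millford 2, Rivermont 4 (total 11).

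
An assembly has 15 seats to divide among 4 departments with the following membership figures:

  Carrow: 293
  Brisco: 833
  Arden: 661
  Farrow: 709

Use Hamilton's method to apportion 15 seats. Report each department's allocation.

The standard divisor is 2496/15 ≈ 166.4.
Standard quotas: Carrow 1.761, Brisco 5.006, Arden 3.972, Farrow 4.261.
Lower quotas: Carrow 1, Brisco 5, Arden 3, Farrow 4 (sum 13, leaving 2 seats).
Remainders in descending order: Arden 0.972, Carrow 0.761, Farrow 0.261, Brisco 0.006.
Largest remainders: Arden, Carrow receive the extra seats.

Carrow=2, Brisco=5, Arden=4, Farrow=4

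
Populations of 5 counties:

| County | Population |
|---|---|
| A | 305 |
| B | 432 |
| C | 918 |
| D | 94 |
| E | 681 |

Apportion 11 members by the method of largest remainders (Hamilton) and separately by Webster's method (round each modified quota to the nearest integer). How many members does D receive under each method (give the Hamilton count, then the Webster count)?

Hamilton: A 1, B 2, C 4, D 1, E 3.
Webster: A 1, B 2, C 5, D 0, E 3.
D gets 1 under Hamilton and 0 under Webster.

1 and 0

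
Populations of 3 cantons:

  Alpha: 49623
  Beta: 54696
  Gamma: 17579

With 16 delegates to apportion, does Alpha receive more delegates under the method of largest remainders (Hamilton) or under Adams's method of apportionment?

Hamilton: Alpha 7, Beta 7, Gamma 2.
Adams: Alpha 6, Beta 7, Gamma 3.
Alpha gets 7 under Hamilton and 6 under Adams.

Hamilton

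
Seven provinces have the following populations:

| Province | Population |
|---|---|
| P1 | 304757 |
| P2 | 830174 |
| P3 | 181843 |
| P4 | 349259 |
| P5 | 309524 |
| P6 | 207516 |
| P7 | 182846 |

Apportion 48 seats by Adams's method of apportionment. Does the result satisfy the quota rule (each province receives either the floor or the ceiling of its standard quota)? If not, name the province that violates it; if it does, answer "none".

Standard quotas: P1 6.183, P2 16.843, P3 3.689, P4 7.086, P5 6.280, P6 4.210, P7 3.710.
Adams allocation: P1 6, P2 17, P3 4, P4 7, P5 6, P6 4, P7 4.
Every allocation lies between the lower and upper quota.

none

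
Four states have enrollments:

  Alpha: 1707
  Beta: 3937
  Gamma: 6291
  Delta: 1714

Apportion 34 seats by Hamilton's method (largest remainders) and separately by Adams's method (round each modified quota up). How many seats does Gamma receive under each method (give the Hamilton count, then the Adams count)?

Hamilton: Alpha 4, Beta 10, Gamma 16, Delta 4.
Adams: Alpha 4, Beta 10, Gamma 15, Delta 5.
Gamma gets 16 under Hamilton and 15 under Adams.

16 and 15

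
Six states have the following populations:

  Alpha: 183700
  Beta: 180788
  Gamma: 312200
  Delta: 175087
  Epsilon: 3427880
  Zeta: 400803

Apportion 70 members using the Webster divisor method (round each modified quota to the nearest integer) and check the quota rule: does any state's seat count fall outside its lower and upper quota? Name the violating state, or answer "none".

Standard quotas: Alpha 2.747, Beta 2.704, Gamma 4.669, Delta 2.619, Epsilon 51.267, Zeta 5.994.
Webster allocation: Alpha 3, Beta 3, Gamma 5, Delta 3, Epsilon 50, Zeta 6.
Epsilon has quota 51.267 (lower 51, upper 52) but receives 50 — outside the quota interval.

Epsilon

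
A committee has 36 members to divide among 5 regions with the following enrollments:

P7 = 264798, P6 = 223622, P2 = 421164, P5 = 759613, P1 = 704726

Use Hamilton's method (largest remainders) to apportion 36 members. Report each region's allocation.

P7=4, P6=3, P2=6, P5=12, P1=11

Total 2373923; standard divisor 2373923/36 ≈ 65942.306.
Standard quotas: P7 4.0156, P6 3.3912, P2 6.3869, P5 11.5194, P1 10.6870.
Lower quotas: P7 4, P6 3, P2 6, P5 11, P1 10 (sum 34, leaving 2 seats).
Remainders in descending order: P1 0.6870, P5 0.5194, P6 0.3912, P2 0.3869, P7 0.0156.
Largest remainders: P1, P5 receive the extra seats.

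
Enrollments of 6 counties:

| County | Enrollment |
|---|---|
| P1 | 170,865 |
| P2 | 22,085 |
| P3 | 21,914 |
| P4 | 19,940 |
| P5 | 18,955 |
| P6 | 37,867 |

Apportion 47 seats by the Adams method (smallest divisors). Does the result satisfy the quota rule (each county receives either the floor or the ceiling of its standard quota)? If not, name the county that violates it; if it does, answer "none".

Standard quotas: P1 27.538, P2 3.559, P3 3.532, P4 3.214, P5 3.055, P6 6.103.
Adams allocation: P1 26, P2 4, P3 4, P4 4, P5 3, P6 6.
P1 has quota 27.538 (lower 27, upper 28) but receives 26 — outside the quota interval.

P1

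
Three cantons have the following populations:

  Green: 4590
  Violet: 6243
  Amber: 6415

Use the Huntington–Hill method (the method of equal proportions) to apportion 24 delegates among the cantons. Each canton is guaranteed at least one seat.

Green 6, Violet 9, Amber 9

With divisor 722: modified quotas Green 6.357, Violet 8.647, Amber 8.885.
Geometric-mean thresholds: Green √(6·7)=6.481, Violet √(8·9)=8.485, Amber √(8·9)=8.485.
Each quota rounded against its threshold gives Green 6, Violet 9, Amber 9 (total 24).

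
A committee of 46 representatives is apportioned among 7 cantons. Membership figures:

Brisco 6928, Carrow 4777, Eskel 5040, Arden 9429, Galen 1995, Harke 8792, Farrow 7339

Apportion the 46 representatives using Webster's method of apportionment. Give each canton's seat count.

Brisco: 7, Carrow: 5, Eskel: 5, Arden: 10, Galen: 2, Harke: 9, Farrow: 8

Standard divisor 44300/46 ≈ 963.043; standard quotas: Brisco 7.194, Carrow 4.960, Eskel 5.233, Arden 9.791, Galen 2.072, Harke 9.129, Farrow 7.621.
Rounding to the nearest integer gives Brisco 7, Carrow 5, Eskel 5, Arden 10, Galen 2, Harke 9, Farrow 8 — total 46, matching the house size, so no adjustment is needed.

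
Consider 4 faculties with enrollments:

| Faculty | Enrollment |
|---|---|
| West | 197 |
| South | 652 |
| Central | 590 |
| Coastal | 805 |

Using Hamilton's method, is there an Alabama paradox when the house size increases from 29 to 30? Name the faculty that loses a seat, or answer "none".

At 29 seats: West 3, South 8, Central 8, Coastal 10.
At 30 seats: West 2, South 9, Central 8, Coastal 11.
West drops from 3 to 2.

West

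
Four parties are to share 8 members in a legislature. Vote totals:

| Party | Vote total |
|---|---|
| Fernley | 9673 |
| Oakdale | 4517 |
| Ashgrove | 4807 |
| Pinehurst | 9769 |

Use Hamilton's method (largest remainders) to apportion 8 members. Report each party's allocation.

The standard divisor is 28766/8 ≈ 3595.75.
Standard quotas: Fernley 2.6901, Oakdale 1.2562, Ashgrove 1.3369, Pinehurst 2.7168.
Lower quotas: Fernley 2, Oakdale 1, Ashgrove 1, Pinehurst 2 (sum 6, leaving 2 seats).
Remainders in descending order: Pinehurst 0.7168, Fernley 0.6901, Ashgrove 0.3369, Oakdale 0.2562.
The surplus seats go to Pinehurst, Fernley.

Fernley 3; Oakdale 1; Ashgrove 1; Pinehurst 3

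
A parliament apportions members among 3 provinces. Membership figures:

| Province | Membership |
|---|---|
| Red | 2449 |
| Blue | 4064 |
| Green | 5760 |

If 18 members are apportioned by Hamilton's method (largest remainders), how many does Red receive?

Total 12273; standard divisor 12273/18 ≈ 681.833.
Standard quotas: Red 3.5918, Blue 5.9604, Green 8.4478.
Lower quotas: Red 3, Blue 5, Green 8 (sum 16, leaving 2 seats).
Remainders in descending order: Blue 0.9604, Red 0.5918, Green 0.4478.
Largest remainders: Blue, Red receive the extra seats.
Red receives 4.

4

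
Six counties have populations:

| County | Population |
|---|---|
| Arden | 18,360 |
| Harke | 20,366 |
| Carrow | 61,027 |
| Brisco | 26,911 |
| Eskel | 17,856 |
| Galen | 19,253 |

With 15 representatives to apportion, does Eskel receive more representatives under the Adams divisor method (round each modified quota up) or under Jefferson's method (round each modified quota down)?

Adams: Arden 2, Harke 2, Carrow 5, Brisco 2, Eskel 2, Galen 2.
Jefferson: Arden 2, Harke 2, Carrow 6, Brisco 2, Eskel 1, Galen 2.
Eskel gets 2 under Adams and 1 under Jefferson.

Adams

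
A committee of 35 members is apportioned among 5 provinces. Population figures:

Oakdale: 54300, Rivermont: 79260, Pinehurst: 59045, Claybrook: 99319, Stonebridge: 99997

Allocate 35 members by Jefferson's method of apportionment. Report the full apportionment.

Oakdale=5, Rivermont=7, Pinehurst=5, Claybrook=9, Stonebridge=9

Standard divisor 391921/35 ≈ 11197.743; standard quotas: Oakdale 4.849, Rivermont 7.078, Pinehurst 5.273, Claybrook 8.870, Stonebridge 8.930.
Rounding down gives 4, 7, 5, 8, 8 = 32 seats, so the divisor must be adjusted.
With modified divisor 10400: modified quotas Oakdale 5.221, Rivermont 7.621, Pinehurst 5.677, Claybrook 9.550, Stonebridge 9.615.
Rounding down: Oakdale 5, Rivermont 7, Pinehurst 5, Claybrook 9, Stonebridge 9 (total 35).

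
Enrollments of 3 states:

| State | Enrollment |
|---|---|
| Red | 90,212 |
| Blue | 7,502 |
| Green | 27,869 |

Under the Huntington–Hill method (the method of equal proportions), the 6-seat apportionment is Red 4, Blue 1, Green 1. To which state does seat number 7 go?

Red

Priority for the next seat is population ÷ (√(s·(s+1))).
Priorities: Red 20172.016, Blue 5304.715, Green 19706.359.
Highest priority: Red.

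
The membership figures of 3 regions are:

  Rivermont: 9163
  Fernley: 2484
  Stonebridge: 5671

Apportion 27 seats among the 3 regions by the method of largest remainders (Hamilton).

Rivermont 14, Fernley 4, Stonebridge 9

The standard divisor is 17318/27 ≈ 641.407.
Standard quotas: Rivermont 14.2858, Fernley 3.8727, Stonebridge 8.8415.
Lower quotas: Rivermont 14, Fernley 3, Stonebridge 8 (sum 25, leaving 2 seats).
Remainders in descending order: Fernley 0.8727, Stonebridge 0.8415, Rivermont 0.2858.
The surplus seats go to Fernley, Stonebridge.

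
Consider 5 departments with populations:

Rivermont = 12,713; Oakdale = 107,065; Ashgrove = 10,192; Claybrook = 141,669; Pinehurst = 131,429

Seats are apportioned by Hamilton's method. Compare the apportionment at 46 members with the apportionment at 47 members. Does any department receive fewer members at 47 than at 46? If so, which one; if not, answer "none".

At 46 seats: Rivermont 2, Oakdale 12, Ashgrove 1, Claybrook 16, Pinehurst 15.
At 47 seats: Rivermont 1, Oakdale 13, Ashgrove 1, Claybrook 17, Pinehurst 15.
Rivermont drops from 2 to 1.

Rivermont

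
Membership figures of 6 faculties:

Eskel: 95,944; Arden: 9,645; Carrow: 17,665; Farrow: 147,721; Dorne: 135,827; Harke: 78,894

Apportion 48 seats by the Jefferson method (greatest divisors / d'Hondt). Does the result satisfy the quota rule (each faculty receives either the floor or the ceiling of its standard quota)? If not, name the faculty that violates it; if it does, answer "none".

none

Standard quotas: Eskel 9.482, Arden 0.953, Carrow 1.746, Farrow 14.599, Dorne 13.423, Harke 7.797.
Jefferson allocation: Eskel 9, Arden 1, Carrow 1, Farrow 15, Dorne 14, Harke 8.
Every allocation lies between the lower and upper quota.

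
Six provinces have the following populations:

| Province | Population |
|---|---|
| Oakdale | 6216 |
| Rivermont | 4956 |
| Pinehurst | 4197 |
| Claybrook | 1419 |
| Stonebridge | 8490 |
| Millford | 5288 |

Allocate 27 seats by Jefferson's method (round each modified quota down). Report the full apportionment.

Standard divisor 30566/27 ≈ 1132.074; standard quotas: Oakdale 5.491, Rivermont 4.378, Pinehurst 3.707, Claybrook 1.253, Stonebridge 7.500, Millford 4.671.
Rounding down gives 5, 4, 3, 1, 7, 4 = 24 seats, so the divisor must be adjusted.
With modified divisor 1040: modified quotas Oakdale 5.977, Rivermont 4.765, Pinehurst 4.036, Claybrook 1.364, Stonebridge 8.163, Millford 5.085.
Rounding down: Oakdale 5, Rivermont 4, Pinehurst 4, Claybrook 1, Stonebridge 8, Millford 5 (total 27).

Oakdale 5; Rivermont 4; Pinehurst 4; Claybrook 1; Stonebridge 8; Millford 5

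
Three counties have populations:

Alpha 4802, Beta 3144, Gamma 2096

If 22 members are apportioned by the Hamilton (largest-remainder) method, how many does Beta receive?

Standard divisor: 10042 ÷ 22 ≈ 456.455.
Standard quotas: Alpha 10.520, Beta 6.888, Gamma 4.592.
Lower quotas: Alpha 10, Beta 6, Gamma 4 (sum 20, leaving 2 seats).
Remainders in descending order: Beta 0.888, Gamma 0.592, Alpha 0.520.
Largest remainders: Beta, Gamma receive the extra seats.
Beta receives 7.

7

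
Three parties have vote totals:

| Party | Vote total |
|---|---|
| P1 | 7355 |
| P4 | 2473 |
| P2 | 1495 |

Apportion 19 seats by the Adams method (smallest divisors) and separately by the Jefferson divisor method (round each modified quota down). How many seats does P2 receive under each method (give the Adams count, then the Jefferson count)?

Adams: P1 12, P4 4, P2 3.
Jefferson: P1 13, P4 4, P2 2.
P2 gets 3 under Adams and 2 under Jefferson.

3 and 2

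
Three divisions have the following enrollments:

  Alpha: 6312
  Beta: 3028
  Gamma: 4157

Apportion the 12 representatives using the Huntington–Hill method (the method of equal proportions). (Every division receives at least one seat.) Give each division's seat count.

Alpha 5, Beta 3, Gamma 4

With divisor 1176: modified quotas Alpha 5.367, Beta 2.575, Gamma 3.535.
Geometric-mean thresholds: Alpha √(5·6)=5.477, Beta √(2·3)=2.449, Gamma √(3·4)=3.464.
Each quota rounded against its threshold gives Alpha 5, Beta 3, Gamma 4 (total 12).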